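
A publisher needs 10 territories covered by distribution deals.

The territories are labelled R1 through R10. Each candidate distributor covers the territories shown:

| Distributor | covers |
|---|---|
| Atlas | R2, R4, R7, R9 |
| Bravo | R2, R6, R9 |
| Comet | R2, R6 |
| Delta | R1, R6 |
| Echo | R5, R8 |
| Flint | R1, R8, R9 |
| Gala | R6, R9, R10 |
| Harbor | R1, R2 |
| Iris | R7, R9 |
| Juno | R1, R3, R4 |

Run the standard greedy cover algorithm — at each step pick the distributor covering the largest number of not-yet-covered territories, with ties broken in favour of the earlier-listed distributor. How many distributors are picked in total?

Greedy: pick Atlas (covers 4 new) → pick Delta (covers 2 new) → pick Echo (covers 2 new) → pick Gala (covers 1 new) → pick Juno (covers 1 new). Total picks: 5.
(The true minimum cover uses only 4 distributors, so greedy is not optimal here.)

5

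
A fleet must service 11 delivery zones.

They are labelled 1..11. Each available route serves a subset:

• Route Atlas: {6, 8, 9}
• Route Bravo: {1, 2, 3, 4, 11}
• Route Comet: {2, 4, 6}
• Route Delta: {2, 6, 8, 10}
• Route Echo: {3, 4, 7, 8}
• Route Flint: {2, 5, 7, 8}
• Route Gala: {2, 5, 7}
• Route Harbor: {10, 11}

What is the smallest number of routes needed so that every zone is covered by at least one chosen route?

Take {Atlas, Bravo, Delta, Gala}. Their union is {1, 2, 3, 4, 5, 6, 7, 8, 9, 10, 11}, which is all 11 zones.
No 3 of the 8 routes cover everything (all 56 combinations miss at least one zone), so 4 is optimal.

4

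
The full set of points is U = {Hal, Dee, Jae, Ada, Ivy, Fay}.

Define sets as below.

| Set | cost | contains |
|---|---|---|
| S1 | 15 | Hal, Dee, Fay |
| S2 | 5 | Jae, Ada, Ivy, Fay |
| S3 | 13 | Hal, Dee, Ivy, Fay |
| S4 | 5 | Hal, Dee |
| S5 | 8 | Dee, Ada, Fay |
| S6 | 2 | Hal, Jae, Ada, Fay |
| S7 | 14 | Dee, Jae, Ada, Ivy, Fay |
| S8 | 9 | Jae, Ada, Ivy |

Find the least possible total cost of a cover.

10

S2, S4 together cover every point (S2 ∪ S4 = {Hal, Dee, Jae, Ada, Ivy, Fay}); total cost 5 + 5 = 10.
The greedy pick S6, S2, S4 costs 12; no covering selection beats 10.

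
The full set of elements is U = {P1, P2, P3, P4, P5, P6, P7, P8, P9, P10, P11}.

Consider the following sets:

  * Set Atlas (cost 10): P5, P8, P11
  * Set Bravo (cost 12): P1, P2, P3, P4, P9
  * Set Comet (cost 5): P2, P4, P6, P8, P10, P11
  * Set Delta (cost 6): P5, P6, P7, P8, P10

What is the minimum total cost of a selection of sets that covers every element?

Bravo, Comet, Delta together cover every element (Bravo ∪ Comet ∪ Delta = {P1, P2, P3, P4, P5, P6, P7, P8, P9, P10, P11}); total cost 12 + 5 + 6 = 23.
No covering selection has total cost below 23.

23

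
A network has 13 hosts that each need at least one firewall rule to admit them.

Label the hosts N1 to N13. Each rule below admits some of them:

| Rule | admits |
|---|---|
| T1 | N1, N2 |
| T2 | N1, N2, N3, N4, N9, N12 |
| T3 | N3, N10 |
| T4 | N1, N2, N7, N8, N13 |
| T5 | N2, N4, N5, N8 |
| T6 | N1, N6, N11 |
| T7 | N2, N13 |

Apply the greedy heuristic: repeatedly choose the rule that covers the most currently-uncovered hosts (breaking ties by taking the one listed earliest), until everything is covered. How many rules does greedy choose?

Greedy: pick T2 (covers 6 new) → pick T4 (covers 3 new) → pick T6 (covers 2 new) → pick T3 (covers 1 new) → pick T5 (covers 1 new). Total picks: 5.

5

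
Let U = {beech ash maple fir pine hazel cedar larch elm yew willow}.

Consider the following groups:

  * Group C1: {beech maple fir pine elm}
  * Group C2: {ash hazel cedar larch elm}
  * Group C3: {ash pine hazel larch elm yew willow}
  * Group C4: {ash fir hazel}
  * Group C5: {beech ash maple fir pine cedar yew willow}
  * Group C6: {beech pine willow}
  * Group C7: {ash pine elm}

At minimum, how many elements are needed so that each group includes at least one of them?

2

The 2 elements {pine, hazel} hit every group.
The groups C4, C6 are pairwise disjoint, so any hitting set needs a separate element for each — at least 2. Hence 2 is optimal.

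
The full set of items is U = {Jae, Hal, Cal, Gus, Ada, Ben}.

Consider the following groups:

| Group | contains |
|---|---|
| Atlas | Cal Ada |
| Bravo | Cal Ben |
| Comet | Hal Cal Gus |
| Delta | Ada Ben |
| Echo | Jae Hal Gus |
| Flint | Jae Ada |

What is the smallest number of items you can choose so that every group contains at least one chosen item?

3

The 3 items {Jae, Cal, Ben} hit every group.
No choice of 2 items meets every group, so 3 is the minimum.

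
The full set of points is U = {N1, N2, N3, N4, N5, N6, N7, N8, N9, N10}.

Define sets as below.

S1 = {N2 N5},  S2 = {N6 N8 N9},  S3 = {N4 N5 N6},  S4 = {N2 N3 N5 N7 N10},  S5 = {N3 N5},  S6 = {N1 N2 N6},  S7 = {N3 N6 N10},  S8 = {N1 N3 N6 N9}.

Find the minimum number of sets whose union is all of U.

4

S2 and S3 and S4 and S8 together: S2 ∪ S3 ∪ S4 ∪ S8 = {N1, N2, N3, N4, N5, N6, N7, N8, N9, N10} — every point is covered.
No 3 of the 8 sets cover everything (all 56 combinations miss at least one point), so 4 is optimal.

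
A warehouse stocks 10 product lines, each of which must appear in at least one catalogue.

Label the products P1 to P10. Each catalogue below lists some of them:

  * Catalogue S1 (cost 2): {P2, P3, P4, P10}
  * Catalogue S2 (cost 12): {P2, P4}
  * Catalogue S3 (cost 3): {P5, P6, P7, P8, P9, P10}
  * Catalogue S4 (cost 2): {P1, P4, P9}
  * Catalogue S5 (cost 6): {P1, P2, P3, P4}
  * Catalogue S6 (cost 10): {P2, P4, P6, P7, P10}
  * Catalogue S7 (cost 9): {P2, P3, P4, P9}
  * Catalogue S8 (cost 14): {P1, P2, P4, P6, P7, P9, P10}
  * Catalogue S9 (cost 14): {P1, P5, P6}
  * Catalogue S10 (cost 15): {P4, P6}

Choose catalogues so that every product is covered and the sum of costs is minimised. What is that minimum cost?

7

S1, S3, S4 together cover every product (S1 ∪ S3 ∪ S4 = {P1, P2, P3, P4, P5, P6, P7, P8, P9, P10}); total cost 2 + 3 + 2 = 7.
No covering selection has total cost below 7.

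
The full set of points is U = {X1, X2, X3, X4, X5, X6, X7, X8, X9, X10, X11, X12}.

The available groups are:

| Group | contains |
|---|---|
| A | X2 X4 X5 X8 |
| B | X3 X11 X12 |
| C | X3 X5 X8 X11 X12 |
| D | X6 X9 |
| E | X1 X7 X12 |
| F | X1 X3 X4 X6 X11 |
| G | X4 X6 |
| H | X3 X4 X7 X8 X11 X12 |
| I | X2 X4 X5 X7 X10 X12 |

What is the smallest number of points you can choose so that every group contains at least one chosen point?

The 3 points {X4, X6, X12} hit every group.
The groups A, B, D are pairwise disjoint, so any hitting set needs a separate point for each — at least 3. Hence 3 is optimal.

3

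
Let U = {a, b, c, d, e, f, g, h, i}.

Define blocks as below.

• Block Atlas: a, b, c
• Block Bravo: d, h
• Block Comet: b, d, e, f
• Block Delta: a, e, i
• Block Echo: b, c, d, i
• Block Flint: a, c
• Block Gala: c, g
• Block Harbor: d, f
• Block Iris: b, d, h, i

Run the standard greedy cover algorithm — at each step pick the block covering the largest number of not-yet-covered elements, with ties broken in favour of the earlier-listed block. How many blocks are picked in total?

4

Greedy: pick Comet (covers 4 new) → pick Atlas (covers 2 new) → pick Iris (covers 2 new) → pick Gala (covers 1 new). Total picks: 4.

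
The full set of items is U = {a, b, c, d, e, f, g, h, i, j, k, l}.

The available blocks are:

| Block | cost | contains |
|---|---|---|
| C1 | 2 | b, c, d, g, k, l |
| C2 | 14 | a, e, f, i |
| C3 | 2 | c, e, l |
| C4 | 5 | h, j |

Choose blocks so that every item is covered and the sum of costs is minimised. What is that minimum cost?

21

C1, C2, C4 together cover every item (C1 ∪ C2 ∪ C4 = {a, b, c, d, e, f, g, h, i, j, k, l}); total cost 2 + 14 + 5 = 21.
The greedy pick C1, C3, C4, C2 costs 23; no covering selection beats 21.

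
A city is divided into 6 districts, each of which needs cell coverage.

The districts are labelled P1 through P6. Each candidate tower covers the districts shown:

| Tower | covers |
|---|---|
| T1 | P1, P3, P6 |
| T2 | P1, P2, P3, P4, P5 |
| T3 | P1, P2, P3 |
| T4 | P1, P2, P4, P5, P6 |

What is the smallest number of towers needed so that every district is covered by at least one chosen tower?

Take {T1, T4}. Their union is {P1, P2, P3, P4, P5, P6}, which is all 6 districts.
No single tower has all 6 districts (the largest, T2, has 5), so 2 is optimal.

2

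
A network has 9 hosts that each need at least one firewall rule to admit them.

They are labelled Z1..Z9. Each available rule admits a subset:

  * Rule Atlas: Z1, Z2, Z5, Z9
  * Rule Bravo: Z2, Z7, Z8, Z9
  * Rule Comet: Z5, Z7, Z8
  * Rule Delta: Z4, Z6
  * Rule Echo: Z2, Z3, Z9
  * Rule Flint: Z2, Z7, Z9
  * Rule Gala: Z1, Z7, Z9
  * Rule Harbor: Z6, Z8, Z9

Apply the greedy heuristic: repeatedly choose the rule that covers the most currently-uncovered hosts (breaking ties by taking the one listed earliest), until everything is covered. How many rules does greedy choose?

4

Greedy: pick Atlas (covers 4 new) → pick Bravo (covers 2 new) → pick Delta (covers 2 new) → pick Echo (covers 1 new). Total picks: 4.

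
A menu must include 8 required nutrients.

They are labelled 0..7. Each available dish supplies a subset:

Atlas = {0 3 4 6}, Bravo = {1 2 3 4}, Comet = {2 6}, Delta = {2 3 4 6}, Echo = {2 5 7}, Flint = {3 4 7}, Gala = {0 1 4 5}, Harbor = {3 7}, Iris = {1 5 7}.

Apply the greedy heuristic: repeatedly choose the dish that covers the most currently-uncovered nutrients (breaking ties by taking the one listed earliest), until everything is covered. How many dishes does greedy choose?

Greedy: pick Atlas (covers 4 new) → pick Echo (covers 3 new) → pick Bravo (covers 1 new). Total picks: 3.

3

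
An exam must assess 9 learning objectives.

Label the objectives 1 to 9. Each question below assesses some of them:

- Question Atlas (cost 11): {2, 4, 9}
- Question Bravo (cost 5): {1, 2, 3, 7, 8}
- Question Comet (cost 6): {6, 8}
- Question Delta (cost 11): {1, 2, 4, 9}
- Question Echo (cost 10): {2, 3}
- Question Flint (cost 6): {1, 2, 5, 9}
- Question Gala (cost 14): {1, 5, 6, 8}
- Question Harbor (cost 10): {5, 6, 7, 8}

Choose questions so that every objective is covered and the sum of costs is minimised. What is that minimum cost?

26

Bravo, Delta, Harbor together cover every objective (Bravo ∪ Delta ∪ Harbor = {1, 2, 3, 4, 5, 6, 7, 8, 9}); total cost 5 + 11 + 10 = 26.
The greedy pick Bravo, Flint, Comet, Atlas costs 28; no covering selection beats 26.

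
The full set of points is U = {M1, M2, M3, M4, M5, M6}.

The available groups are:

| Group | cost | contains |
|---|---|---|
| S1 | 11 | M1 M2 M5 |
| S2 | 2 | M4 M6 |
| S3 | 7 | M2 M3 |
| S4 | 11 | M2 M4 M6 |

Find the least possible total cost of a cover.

20

S1, S2, S3 together cover every point (S1 ∪ S2 ∪ S3 = {M1, M2, M3, M4, M5, M6}); total cost 11 + 2 + 7 = 20.
No covering selection has total cost below 20.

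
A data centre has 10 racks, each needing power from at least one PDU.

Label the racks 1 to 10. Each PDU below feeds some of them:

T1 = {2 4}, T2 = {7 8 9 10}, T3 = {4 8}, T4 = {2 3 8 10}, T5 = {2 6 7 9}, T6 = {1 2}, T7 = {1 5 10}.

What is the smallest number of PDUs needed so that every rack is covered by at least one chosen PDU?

T1 and T4 and T5 and T7 together: T1 ∪ T4 ∪ T5 ∪ T7 = {1, 2, 3, 4, 5, 6, 7, 8, 9, 10} — every rack is covered.
No 3 of the 7 PDUs cover everything (all 35 combinations miss at least one rack), so 4 is optimal.

4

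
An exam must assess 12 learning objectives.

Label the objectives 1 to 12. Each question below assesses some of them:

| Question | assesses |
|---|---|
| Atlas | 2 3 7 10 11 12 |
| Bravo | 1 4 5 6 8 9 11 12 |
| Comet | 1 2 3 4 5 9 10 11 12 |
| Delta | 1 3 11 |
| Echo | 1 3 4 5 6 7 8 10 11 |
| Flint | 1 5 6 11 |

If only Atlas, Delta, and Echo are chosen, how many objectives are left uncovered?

1

Union of Atlas, Delta, Echo = {1, 2, 3, 4, 5, 6, 7, 8, 10, 11, 12}.
Not covered: 9 — 1 objective.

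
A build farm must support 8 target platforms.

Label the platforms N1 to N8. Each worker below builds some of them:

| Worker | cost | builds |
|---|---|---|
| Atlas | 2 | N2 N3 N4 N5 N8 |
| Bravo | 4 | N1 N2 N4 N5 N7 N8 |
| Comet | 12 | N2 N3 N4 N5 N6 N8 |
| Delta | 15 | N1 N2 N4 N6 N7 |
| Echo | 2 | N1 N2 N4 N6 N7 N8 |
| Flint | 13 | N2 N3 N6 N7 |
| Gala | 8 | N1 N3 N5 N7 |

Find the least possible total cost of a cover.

4

Atlas, Echo together cover every platform (Atlas ∪ Echo = {N1, N2, N3, N4, N5, N6, N7, N8}); total cost 2 + 2 = 4.
No covering selection has total cost below 4.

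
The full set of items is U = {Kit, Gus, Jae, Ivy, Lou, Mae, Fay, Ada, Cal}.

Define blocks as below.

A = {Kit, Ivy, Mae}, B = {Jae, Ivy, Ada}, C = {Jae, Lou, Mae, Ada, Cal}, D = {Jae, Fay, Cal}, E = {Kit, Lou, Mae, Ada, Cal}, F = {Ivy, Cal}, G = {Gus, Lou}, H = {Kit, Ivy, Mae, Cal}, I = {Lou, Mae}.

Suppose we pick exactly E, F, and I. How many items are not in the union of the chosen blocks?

3

Union of E, F, I = {Kit, Ivy, Lou, Mae, Ada, Cal}.
Not covered: Gus, Jae, Fay — 3 items.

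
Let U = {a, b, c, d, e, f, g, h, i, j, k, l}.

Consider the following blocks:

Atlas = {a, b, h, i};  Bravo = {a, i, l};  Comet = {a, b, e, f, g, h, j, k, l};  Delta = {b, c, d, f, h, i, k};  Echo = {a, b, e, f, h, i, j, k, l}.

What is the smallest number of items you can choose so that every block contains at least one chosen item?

The 2 items {a, b} hit every block.
No single item lies in every block, so at least 2 are needed and 2 is optimal.

2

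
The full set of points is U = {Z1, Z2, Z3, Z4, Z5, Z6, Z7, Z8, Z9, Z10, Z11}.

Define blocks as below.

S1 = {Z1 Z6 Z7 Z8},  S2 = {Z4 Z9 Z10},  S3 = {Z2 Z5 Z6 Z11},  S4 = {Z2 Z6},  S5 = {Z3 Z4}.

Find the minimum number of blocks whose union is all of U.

4

S1 and S2 and S3 and S5 together: S1 ∪ S2 ∪ S3 ∪ S5 = {Z1, Z2, Z3, Z4, Z5, Z6, Z7, Z8, Z9, Z10, Z11} — every point is covered.
Only S1 contains Z1, so S1 is forced; the remaining 7 points need at least 3 more blocks (each remaining block adds at most 3) — so at least 4 blocks are needed, and 4 is optimal.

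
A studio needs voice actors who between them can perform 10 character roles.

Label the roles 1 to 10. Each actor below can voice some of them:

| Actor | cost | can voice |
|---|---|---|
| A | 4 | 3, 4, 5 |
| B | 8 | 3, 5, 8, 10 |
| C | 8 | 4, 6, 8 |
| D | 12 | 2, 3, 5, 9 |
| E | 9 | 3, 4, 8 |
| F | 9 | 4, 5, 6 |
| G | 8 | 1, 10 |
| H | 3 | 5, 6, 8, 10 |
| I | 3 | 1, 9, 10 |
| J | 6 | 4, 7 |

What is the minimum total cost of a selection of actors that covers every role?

D, H, I, J together cover every role (D ∪ H ∪ I ∪ J = {1, 2, 3, 4, 5, 6, 7, 8, 9, 10}); total cost 12 + 3 + 3 + 6 = 24.
The greedy pick H, I, A, J, D costs 28; no covering selection beats 24.

24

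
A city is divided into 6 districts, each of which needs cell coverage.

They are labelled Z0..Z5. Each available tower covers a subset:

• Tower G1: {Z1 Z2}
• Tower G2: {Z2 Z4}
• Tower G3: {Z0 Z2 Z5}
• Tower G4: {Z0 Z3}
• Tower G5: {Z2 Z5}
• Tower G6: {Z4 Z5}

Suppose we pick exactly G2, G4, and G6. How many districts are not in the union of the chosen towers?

Union of G2, G4, G6 = {Z0, Z2, Z3, Z4, Z5}.
Not covered: Z1 — 1 district.

1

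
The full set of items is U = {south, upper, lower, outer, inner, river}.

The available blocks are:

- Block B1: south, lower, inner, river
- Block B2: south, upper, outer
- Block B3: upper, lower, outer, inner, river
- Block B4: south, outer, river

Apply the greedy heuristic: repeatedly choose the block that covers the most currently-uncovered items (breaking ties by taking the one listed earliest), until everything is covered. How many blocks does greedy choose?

Greedy: pick B3 (covers 5 new) → pick B1 (covers 1 new). Total picks: 2.

2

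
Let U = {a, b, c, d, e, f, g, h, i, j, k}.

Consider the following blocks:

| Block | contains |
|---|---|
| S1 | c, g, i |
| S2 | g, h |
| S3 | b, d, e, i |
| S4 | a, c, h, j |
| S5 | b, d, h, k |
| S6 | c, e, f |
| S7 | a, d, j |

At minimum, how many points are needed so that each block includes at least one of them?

3

Take T = {c, d, g}. Each listed block contains at least one of these, so T is a hitting set of size 3.
The blocks S2, S6, S7 are pairwise disjoint, so any hitting set needs a separate point for each — at least 3. Hence 3 is optimal.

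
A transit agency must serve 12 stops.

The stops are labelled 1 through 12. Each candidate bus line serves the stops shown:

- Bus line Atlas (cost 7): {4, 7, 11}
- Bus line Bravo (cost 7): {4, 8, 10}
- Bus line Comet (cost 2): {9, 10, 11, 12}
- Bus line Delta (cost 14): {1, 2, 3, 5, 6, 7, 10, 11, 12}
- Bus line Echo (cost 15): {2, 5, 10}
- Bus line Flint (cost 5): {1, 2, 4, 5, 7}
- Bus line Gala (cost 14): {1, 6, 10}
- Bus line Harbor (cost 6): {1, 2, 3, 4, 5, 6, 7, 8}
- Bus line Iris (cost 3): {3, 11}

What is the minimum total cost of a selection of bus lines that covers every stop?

Comet, Harbor together cover every stop (Comet ∪ Harbor = {1, 2, 3, 4, 5, 6, 7, 8, 9, 10, 11, 12}); total cost 2 + 6 = 8.
No covering selection has total cost below 8.

8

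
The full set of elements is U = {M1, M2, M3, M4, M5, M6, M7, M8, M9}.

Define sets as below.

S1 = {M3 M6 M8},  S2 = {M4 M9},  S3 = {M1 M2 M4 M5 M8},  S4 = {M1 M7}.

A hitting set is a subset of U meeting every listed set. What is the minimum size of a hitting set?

H = {M3, M4, M7} meets every set (each contains at least one member of H), and |H| = 3.
The sets S1, S2, S4 are pairwise disjoint, so any hitting set needs a separate element for each — at least 3. Hence 3 is optimal.

3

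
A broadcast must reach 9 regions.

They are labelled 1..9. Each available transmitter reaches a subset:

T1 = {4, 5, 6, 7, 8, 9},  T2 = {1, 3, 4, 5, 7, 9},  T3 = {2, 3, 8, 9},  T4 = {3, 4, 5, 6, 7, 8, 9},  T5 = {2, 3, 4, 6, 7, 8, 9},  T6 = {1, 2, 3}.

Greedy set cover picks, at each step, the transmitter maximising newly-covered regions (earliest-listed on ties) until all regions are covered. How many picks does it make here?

Greedy: pick T4 (covers 7 new) → pick T6 (covers 2 new). Total picks: 2.

2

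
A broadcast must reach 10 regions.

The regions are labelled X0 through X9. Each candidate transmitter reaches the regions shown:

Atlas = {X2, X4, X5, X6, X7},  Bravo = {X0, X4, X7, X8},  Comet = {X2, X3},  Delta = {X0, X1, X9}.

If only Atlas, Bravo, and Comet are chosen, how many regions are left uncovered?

Union of Atlas, Bravo, Comet = {X0, X2, X3, X4, X5, X6, X7, X8}.
Not covered: X1, X9 — 2 regions.

2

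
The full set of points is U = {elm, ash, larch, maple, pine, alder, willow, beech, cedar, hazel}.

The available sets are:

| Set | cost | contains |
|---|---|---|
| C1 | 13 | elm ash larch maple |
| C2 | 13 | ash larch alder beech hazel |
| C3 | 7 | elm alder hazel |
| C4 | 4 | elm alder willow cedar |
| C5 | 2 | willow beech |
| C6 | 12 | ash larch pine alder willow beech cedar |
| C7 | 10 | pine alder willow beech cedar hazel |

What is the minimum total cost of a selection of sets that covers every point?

C1, C7 together cover every point (C1 ∪ C7 = {elm, ash, larch, maple, pine, alder, willow, beech, cedar, hazel}); total cost 13 + 10 = 23.
The greedy pick C4, C5, C6, C3, C1 costs 38; no covering selection beats 23.

23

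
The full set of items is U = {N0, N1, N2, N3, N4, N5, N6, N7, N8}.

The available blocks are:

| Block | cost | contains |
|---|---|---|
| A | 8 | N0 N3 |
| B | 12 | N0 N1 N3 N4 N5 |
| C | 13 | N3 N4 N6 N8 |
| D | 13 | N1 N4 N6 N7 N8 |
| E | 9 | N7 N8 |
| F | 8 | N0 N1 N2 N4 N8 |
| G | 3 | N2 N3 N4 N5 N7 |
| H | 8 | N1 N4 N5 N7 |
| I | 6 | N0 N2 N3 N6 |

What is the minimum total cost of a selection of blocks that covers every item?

F, G, I together cover every item (F ∪ G ∪ I = {N0, N1, N2, N3, N4, N5, N6, N7, N8}); total cost 8 + 3 + 6 = 17.
No covering selection has total cost below 17.

17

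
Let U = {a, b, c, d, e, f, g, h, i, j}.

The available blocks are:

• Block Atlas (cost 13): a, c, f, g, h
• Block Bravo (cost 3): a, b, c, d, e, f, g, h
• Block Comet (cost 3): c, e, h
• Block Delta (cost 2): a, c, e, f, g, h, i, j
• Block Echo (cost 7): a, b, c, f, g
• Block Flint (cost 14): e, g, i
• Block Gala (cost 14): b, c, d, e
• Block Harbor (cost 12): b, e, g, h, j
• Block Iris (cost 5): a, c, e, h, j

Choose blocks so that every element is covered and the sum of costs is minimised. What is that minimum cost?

5

Bravo, Delta together cover every element (Bravo ∪ Delta = {a, b, c, d, e, f, g, h, i, j}); total cost 3 + 2 = 5.
No covering selection has total cost below 5.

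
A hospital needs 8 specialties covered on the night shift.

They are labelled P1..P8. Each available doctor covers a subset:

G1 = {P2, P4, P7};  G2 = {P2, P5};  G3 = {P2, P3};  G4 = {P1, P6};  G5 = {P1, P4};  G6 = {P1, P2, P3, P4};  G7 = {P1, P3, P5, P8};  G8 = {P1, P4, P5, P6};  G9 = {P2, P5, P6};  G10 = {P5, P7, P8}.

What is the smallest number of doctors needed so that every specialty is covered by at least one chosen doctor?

3

Take {G1, G7, G9}. Their union is {P1, P2, P3, P4, P5, P6, P7, P8}, which is all 8 specialties.
No 2 of the 10 doctors cover everything (all 45 combinations miss at least one specialty), so 3 is optimal.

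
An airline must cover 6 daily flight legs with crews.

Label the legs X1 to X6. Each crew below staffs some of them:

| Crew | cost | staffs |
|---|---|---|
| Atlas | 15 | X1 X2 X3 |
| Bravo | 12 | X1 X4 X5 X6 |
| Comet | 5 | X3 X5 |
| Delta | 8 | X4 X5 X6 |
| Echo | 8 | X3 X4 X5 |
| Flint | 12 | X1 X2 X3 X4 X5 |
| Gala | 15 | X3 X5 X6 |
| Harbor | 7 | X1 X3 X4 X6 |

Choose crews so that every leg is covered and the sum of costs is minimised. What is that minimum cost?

Flint, Harbor together cover every leg (Flint ∪ Harbor = {X1, X2, X3, X4, X5, X6}); total cost 12 + 7 = 19.
The greedy pick Harbor, Comet, Flint costs 24; no covering selection beats 19.

19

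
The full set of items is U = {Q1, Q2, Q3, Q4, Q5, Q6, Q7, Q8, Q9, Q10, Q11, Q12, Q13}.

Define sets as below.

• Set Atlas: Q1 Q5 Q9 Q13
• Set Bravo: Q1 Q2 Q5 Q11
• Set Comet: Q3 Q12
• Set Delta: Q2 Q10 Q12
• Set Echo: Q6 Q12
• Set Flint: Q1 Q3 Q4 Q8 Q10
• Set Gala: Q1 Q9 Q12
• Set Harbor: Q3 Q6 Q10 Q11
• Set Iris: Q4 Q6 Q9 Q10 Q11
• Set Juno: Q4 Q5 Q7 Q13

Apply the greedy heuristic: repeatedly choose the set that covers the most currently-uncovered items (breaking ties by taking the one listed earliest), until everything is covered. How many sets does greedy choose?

Greedy: pick Flint (covers 5 new) → pick Atlas (covers 3 new) → pick Bravo (covers 2 new) → pick Echo (covers 2 new) → pick Juno (covers 1 new). Total picks: 5.
(The true minimum cover uses only 4 sets, so greedy is not optimal here.)

5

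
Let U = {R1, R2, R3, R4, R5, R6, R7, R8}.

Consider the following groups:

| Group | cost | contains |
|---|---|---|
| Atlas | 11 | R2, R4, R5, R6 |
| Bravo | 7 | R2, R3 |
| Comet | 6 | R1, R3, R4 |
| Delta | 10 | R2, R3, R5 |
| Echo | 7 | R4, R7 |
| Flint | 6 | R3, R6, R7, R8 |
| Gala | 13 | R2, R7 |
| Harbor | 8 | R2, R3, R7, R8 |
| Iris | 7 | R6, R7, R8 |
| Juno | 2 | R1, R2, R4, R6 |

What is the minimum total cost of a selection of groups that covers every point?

18

Delta, Flint, Juno together cover every point (Delta ∪ Flint ∪ Juno = {R1, R2, R3, R4, R5, R6, R7, R8}); total cost 10 + 6 + 2 = 18.
No covering selection has total cost below 18.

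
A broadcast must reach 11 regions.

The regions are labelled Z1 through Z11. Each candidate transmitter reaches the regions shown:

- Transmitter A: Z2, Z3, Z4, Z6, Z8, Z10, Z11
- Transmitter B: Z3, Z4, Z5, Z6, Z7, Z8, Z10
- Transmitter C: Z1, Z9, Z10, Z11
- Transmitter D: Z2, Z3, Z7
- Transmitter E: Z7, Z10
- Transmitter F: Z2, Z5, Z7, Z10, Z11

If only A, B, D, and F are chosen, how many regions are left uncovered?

Union of A, B, D, F = {Z2, Z3, Z4, Z5, Z6, Z7, Z8, Z10, Z11}.
Not covered: Z1, Z9 — 2 regions.

2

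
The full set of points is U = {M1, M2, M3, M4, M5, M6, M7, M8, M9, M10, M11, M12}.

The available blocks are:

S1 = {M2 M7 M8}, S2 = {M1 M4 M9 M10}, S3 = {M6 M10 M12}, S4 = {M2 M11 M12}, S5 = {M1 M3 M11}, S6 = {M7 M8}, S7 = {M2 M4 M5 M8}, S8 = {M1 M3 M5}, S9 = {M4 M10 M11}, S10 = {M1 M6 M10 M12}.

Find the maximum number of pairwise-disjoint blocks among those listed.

S3, S5, S6 are pairwise disjoint (S3={M6,M10,M12}; S5={M1,M3,M11}; S6={M7,M8}).
Every remaining block overlaps one of these, and no 4 of the listed blocks are pairwise disjoint, so 3 is the maximum.

3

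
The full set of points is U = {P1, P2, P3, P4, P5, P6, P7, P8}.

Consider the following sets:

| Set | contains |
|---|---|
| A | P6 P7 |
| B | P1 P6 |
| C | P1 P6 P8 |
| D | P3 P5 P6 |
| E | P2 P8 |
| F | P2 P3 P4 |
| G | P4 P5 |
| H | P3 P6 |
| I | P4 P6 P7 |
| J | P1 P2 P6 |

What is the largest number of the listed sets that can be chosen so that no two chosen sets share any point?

E, G, H are pairwise disjoint (E={P2,P8}; G={P4,P5}; H={P3,P6}).
Every remaining set overlaps one of these, and no 4 of the listed sets are pairwise disjoint, so 3 is the maximum.

3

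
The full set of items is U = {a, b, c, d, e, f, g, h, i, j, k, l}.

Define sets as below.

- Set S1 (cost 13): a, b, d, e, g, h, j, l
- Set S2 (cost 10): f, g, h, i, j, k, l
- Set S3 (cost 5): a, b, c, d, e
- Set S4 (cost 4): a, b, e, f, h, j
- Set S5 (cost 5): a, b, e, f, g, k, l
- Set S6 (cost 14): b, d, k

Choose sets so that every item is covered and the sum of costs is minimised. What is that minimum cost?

15

S2, S3 together cover every item (S2 ∪ S3 = {a, b, c, d, e, f, g, h, i, j, k, l}); total cost 10 + 5 = 15.
The greedy pick S4, S5, S3, S2 costs 24; no covering selection beats 15.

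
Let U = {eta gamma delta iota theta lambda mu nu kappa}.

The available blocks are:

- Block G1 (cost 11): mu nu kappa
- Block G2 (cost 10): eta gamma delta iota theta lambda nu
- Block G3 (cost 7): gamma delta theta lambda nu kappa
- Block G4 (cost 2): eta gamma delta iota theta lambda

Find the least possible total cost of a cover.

13

G1, G4 together cover every point (G1 ∪ G4 = {eta, gamma, delta, iota, theta, lambda, mu, nu, kappa}); total cost 11 + 2 = 13.
The greedy pick G4, G3, G1 costs 20; no covering selection beats 13.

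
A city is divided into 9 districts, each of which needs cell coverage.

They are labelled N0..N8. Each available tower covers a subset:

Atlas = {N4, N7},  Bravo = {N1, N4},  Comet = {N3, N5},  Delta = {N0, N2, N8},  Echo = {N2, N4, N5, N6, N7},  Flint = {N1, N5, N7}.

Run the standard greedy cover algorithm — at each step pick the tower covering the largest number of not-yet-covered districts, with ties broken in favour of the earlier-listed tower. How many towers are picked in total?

4

Greedy: pick Echo (covers 5 new) → pick Delta (covers 2 new) → pick Bravo (covers 1 new) → pick Comet (covers 1 new). Total picks: 4.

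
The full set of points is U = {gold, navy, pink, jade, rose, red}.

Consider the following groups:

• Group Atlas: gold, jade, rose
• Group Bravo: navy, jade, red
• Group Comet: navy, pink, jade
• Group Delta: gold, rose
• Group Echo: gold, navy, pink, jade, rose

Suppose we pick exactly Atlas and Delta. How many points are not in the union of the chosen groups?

Union of Atlas, Delta = {gold, jade, rose}.
Not covered: navy, pink, red — 3 points.

3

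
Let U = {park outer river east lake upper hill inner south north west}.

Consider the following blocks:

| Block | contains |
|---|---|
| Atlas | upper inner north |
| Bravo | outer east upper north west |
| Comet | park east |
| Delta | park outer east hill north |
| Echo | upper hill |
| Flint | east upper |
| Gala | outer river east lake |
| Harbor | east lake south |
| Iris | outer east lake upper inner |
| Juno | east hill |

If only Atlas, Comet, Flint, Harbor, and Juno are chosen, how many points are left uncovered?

3

Union of Atlas, Comet, Flint, Harbor, Juno = {park, east, lake, upper, hill, inner, south, north}.
Not covered: outer, river, west — 3 points.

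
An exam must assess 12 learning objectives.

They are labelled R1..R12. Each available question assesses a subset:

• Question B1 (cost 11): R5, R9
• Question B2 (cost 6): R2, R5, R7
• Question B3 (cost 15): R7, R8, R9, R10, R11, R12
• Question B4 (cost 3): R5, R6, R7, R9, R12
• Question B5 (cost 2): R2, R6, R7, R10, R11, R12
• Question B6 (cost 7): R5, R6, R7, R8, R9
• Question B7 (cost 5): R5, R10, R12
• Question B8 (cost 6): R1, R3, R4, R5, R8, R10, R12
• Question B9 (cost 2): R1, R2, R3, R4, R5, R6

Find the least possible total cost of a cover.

11

B4, B5, B8 together cover every objective (B4 ∪ B5 ∪ B8 = {R1, R2, R3, R4, R5, R6, R7, R8, R9, R10, R11, R12}); total cost 3 + 2 + 6 = 11.
The greedy pick B5, B9, B4, B8 costs 13; no covering selection beats 11.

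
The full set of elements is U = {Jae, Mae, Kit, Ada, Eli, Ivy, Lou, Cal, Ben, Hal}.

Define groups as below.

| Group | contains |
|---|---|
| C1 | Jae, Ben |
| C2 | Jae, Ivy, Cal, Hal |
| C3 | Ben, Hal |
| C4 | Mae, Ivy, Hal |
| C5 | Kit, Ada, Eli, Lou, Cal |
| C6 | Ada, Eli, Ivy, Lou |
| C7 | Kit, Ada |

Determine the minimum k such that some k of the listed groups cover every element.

Take {C1, C4, C5}. Their union is {Jae, Mae, Kit, Ada, Eli, Ivy, Lou, Cal, Ben, Hal}, which is all 10 elements.
Only C4 contains Mae, so C4 is forced; the remaining 7 elements need at least 2 more groups (each remaining group adds at most 5) — so at least 3 groups are needed, and 3 is optimal.

3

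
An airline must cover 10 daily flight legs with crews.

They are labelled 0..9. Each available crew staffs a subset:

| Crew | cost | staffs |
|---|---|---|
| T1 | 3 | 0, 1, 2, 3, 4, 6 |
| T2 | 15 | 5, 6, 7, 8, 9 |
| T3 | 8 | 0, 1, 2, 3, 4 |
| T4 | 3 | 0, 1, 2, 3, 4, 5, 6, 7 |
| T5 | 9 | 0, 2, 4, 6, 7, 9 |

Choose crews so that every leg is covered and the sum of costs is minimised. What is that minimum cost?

T2, T4 together cover every leg (T2 ∪ T4 = {0, 1, 2, 3, 4, 5, 6, 7, 8, 9}); total cost 15 + 3 = 18.
No covering selection has total cost below 18.

18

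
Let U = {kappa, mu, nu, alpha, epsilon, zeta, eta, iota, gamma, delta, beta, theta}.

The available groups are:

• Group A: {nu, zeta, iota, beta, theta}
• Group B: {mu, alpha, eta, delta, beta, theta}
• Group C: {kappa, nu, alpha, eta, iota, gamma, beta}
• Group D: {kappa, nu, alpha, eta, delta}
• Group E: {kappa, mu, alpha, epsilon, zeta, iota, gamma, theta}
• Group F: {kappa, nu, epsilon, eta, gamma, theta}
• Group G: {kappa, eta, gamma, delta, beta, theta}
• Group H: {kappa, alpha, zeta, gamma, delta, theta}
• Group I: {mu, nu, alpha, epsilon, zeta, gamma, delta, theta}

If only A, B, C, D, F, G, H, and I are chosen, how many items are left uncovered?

Union of A, B, C, D, F, G, H, I = {kappa, mu, nu, alpha, epsilon, zeta, eta, iota, gamma, delta, beta, theta} — that's every item, so 0 are uncovered.

0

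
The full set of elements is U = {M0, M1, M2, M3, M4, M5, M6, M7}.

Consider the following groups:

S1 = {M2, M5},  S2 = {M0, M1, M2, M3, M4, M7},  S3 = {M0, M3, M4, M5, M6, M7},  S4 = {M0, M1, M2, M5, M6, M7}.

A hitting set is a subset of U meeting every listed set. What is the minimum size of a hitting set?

Take H = {M2, M3}. Each listed group contains at least one of these, so H is a hitting set of size 2.
No single element lies in every group, so at least 2 are needed and 2 is optimal.

2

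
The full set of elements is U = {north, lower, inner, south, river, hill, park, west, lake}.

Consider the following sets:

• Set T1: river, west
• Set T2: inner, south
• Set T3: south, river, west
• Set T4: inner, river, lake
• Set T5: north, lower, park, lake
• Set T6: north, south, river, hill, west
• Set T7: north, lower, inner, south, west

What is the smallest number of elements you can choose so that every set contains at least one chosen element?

Take H = {lower, south, river}. Each listed set contains at least one of these, so H is a hitting set of size 3.
The sets T1, T2, T5 are pairwise disjoint, so any hitting set needs a separate element for each — at least 3. Hence 3 is optimal.

3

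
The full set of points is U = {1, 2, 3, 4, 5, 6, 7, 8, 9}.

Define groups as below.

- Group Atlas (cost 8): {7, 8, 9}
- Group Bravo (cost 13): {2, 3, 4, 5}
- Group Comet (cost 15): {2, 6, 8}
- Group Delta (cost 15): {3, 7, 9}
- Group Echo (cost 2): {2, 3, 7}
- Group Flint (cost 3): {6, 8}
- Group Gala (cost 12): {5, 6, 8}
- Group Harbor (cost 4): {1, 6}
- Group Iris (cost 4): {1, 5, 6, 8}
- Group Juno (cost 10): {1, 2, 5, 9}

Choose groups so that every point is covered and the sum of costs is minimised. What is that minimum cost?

Atlas, Bravo, Iris together cover every point (Atlas ∪ Bravo ∪ Iris = {1, 2, 3, 4, 5, 6, 7, 8, 9}); total cost 8 + 13 + 4 = 25.
The greedy pick Echo, Iris, Atlas, Bravo costs 27; no covering selection beats 25.

25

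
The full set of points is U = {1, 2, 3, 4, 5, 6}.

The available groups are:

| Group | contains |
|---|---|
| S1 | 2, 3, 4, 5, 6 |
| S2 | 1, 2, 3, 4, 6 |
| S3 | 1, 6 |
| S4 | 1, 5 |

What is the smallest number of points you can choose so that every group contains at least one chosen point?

2

Take H = {5, 6}. Each listed group contains at least one of these, so H is a hitting set of size 2.
No single point lies in every group, so at least 2 are needed and 2 is optimal.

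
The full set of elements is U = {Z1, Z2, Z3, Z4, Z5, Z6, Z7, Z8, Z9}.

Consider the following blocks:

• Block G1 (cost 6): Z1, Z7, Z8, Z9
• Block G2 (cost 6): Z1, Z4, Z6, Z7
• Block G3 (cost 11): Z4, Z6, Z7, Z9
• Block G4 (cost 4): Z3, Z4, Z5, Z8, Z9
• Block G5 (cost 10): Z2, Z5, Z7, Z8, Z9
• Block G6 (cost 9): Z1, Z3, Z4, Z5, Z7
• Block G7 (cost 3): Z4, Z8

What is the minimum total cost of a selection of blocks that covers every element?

20

G2, G4, G5 together cover every element (G2 ∪ G4 ∪ G5 = {Z1, Z2, Z3, Z4, Z5, Z6, Z7, Z8, Z9}); total cost 6 + 4 + 10 = 20.
No covering selection has total cost below 20.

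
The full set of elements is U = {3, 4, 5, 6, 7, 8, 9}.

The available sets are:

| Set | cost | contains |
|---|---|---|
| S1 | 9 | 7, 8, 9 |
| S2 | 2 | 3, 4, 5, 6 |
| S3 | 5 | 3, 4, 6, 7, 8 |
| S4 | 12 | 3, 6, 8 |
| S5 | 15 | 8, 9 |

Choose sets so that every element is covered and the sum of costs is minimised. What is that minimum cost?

S1, S2 together cover every element (S1 ∪ S2 = {3, 4, 5, 6, 7, 8, 9}); total cost 9 + 2 = 11.
The greedy pick S2, S3, S1 costs 16; no covering selection beats 11.

11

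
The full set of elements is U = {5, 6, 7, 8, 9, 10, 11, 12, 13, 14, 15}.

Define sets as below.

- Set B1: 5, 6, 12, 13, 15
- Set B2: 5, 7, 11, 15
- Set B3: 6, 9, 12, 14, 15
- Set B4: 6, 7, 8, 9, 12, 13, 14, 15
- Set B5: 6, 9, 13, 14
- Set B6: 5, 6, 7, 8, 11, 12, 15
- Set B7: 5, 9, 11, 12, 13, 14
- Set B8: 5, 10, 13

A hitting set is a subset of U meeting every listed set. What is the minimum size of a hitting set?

2

The 2 elements {5, 9} hit every set.
The sets B3, B8 are pairwise disjoint, so any hitting set needs a separate element for each — at least 2. Hence 2 is optimal.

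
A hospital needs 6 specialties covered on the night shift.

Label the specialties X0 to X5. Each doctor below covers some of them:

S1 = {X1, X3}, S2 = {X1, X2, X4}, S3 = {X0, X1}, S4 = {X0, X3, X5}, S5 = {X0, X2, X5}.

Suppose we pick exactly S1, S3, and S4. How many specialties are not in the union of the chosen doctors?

2

Union of S1, S3, S4 = {X0, X1, X3, X5}.
Not covered: X2, X4 — 2 specialties.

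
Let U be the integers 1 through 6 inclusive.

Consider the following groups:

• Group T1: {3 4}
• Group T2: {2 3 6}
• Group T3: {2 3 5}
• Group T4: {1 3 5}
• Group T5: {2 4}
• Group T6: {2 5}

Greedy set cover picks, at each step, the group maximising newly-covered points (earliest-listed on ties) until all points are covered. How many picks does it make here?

3

Greedy: pick T2 (covers 3 new) → pick T4 (covers 2 new) → pick T1 (covers 1 new). Total picks: 3.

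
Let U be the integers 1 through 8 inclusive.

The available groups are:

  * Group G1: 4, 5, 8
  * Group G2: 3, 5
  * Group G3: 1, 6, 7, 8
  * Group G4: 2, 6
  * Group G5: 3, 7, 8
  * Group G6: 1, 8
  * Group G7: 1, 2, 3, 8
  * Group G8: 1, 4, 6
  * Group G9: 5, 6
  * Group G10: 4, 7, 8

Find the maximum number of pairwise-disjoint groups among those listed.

G2, G4, G6 are pairwise disjoint (G2={3,5}; G4={2,6}; G6={1,8}).
Every remaining group overlaps one of these, and no 4 of the listed groups are pairwise disjoint, so 3 is the maximum.

3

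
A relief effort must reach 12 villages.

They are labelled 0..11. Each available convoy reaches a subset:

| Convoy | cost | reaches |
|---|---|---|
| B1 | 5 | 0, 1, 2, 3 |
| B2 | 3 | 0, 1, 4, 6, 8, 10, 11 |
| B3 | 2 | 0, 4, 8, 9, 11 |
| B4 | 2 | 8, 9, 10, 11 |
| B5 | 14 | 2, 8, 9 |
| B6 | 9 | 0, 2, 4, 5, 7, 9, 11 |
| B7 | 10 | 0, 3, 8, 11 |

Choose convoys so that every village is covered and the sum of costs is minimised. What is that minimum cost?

17

B1, B2, B6 together cover every village (B1 ∪ B2 ∪ B6 = {0, 1, 2, 3, 4, 5, 6, 7, 8, 9, 10, 11}); total cost 5 + 3 + 9 = 17.
The greedy pick B3, B2, B1, B6 costs 19; no covering selection beats 17.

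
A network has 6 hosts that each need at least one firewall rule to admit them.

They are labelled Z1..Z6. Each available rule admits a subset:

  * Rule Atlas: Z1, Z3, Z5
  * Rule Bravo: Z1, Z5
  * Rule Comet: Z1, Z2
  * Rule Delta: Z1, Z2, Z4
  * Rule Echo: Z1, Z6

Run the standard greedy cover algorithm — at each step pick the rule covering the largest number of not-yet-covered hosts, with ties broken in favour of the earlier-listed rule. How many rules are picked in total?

Greedy: pick Atlas (covers 3 new) → pick Delta (covers 2 new) → pick Echo (covers 1 new). Total picks: 3.

3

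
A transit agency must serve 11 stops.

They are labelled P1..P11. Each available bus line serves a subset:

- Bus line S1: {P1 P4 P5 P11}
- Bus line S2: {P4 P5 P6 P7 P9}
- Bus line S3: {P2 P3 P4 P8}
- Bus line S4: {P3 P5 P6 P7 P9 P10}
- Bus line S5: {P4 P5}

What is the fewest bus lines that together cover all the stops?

3

S1 and S3 and S4 together: S1 ∪ S3 ∪ S4 = {P1, P2, P3, P4, P5, P6, P7, P8, P9, P10, P11} — every stop is covered.
Only S1 contains P1, so S1 is forced; the remaining 7 stops need at least 2 more bus lines (each remaining bus line adds at most 5) — so at least 3 bus lines are needed, and 3 is optimal.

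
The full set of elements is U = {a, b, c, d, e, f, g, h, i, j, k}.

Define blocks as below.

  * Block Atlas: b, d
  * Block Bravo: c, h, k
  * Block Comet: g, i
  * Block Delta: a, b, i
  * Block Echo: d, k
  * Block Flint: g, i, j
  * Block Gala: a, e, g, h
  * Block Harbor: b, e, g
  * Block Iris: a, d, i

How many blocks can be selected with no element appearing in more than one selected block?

3

Bravo, Harbor, Iris are pairwise disjoint (Bravo={c,h,k}; Harbor={b,e,g}; Iris={a,d,i}).
Every remaining block overlaps one of these, and no 4 of the listed blocks are pairwise disjoint, so 3 is the maximum.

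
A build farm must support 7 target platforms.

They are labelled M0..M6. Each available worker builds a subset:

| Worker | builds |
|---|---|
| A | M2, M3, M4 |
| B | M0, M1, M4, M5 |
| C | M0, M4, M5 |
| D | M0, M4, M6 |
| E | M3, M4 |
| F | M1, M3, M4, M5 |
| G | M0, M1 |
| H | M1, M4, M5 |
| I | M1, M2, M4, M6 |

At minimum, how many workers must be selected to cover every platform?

3

Take {A, D, H}. Their union is {M0, M1, M2, M3, M4, M5, M6}, which is all 7 platforms.
No 2 of the 9 workers cover everything (all 36 combinations miss at least one platform), so 3 is optimal.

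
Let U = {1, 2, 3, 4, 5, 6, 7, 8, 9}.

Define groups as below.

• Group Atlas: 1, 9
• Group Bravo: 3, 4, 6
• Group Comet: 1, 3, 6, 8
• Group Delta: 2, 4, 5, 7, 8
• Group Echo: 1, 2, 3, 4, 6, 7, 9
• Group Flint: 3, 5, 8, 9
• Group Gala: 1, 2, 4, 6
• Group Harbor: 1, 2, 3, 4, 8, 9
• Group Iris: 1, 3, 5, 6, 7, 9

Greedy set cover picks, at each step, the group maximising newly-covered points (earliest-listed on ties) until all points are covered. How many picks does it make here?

Greedy: pick Echo (covers 7 new) → pick Delta (covers 2 new). Total picks: 2.

2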